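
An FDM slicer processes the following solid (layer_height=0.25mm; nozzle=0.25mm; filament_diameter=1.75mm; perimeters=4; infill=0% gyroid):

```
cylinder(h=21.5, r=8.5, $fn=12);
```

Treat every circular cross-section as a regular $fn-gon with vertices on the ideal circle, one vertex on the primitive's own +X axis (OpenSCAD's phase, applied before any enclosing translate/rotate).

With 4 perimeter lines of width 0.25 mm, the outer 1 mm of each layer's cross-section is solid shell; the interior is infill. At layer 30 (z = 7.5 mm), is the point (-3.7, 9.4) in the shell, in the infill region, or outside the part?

At z = 7.5 mm: the r=8.5 cylinder contributes a regular 12-gon of circumradius 8.5. Overall, the cross-section is a single solid region. The nearest boundary edge runs (0.00, 8.50)→(-4.25, 7.36); distance from the point to it = 1.83 mm. The point is not inside any of the regions above, so it lies outside the cross-section (1.83 mm from the nearest boundary).

outside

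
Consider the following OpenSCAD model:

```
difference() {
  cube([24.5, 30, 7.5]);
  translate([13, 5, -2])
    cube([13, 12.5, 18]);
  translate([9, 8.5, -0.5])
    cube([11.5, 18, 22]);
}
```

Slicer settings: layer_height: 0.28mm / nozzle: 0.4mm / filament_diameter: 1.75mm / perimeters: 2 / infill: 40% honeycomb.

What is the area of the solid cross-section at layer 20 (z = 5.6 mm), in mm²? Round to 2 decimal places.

451.75 mm²

At z = 5.6 mm: the cube (footprint 24.5×30) is included at this height (area 735.00 mm²); the 13×12.5 cube at (13, 5) contributes its full rectangle (area 162.50 mm²); the 11.5×18 cube at (9, 8.5) contributes its full rectangle (area 207.00 mm²); Subtracting the remaining from the first: starting from the 24.5×30 cube (735.00 mm²), the 13×12.5 cube at (13, 5) partially overlaps it — only the 143.75 mm² overlap (of its 162.50 mm²) is removed, clipping the outline; the 11.5×18 cube at (9, 8.5) partially overlaps it — only the 139.50 mm² overlap (of its 207.00 mm²) is removed, clipping the outline — area = 451.75 mm². Overall, the cross-section is a single solid region. Net area = 451.75 mm².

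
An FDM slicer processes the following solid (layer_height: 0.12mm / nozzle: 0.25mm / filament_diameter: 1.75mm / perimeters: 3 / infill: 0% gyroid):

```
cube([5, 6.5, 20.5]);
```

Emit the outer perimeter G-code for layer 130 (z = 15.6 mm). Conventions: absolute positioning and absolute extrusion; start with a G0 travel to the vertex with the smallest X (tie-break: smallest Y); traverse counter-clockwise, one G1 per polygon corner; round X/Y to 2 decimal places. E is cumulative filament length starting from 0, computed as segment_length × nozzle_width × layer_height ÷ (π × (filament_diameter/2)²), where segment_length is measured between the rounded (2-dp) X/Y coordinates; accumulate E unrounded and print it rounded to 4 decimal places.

G0 X0.00 Y0.00 Z15.60
G1 X5.00 Y0.00 E0.0624
G1 X5.00 Y6.50 E0.1434
G1 X0.00 Y6.50 E0.2058
G1 X0.00 Y0.00 E0.2869

At z = 15.6 mm: the cube (footprint 5×6.5) is included at this height. The outline is a single polygon with 4 vertices. Extrusion per mm of travel: 0.25 × 0.12 / (π × 0.875²) = 0.012473. Accumulating E over each segment gives final E = 0.2869.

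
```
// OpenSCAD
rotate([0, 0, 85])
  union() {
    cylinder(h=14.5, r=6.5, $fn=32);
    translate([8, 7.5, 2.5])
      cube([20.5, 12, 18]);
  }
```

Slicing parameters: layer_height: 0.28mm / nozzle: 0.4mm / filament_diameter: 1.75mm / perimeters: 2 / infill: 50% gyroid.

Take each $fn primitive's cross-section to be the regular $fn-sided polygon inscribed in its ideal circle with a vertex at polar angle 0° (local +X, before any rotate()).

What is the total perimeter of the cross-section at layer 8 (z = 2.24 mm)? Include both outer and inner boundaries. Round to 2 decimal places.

At z = 2.24 mm: the cylinder: section is a regular 32-gon, circumradius r=6.5 (perimeter = 2·32·6.500·sin(180°/32) = 40.78 mm); the cube at (8, 7.5) does not reach this height (z outside [2.5, 20.5]); Merging all regions: only the r=6.5 cylinder is present, so the union is just that shape — boundary = 40.78 mm; (rotated 85° about Z; rotation is an isometry so areas/perimeters/island counts are preserved). Overall, the cross-section is a single solid region. Total boundary length (outer) = 40.78 mm.

40.78 mm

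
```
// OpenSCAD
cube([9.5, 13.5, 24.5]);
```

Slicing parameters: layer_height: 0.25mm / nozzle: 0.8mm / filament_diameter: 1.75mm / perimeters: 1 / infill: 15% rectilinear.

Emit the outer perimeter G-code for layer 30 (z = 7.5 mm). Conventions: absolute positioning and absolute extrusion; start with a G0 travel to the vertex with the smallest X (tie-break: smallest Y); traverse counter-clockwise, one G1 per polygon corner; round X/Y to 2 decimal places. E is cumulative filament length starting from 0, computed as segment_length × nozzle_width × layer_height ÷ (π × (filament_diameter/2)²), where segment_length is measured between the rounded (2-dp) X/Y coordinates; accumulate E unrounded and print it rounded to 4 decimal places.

G0 X0.00 Y0.00 Z7.50
G1 X9.50 Y0.00 E0.7899
G1 X9.50 Y13.50 E1.9125
G1 X0.00 Y13.50 E2.7024
G1 X0.00 Y0.00 E3.8249

At z = 7.5 mm: the cube is present — its section is the full 9.5×13.5 rectangle. The outline is a single polygon with 4 vertices. Extrusion per mm of travel: 0.8 × 0.25 / (π × 0.875²) = 0.083150. Accumulating E over each segment gives final E = 3.8249.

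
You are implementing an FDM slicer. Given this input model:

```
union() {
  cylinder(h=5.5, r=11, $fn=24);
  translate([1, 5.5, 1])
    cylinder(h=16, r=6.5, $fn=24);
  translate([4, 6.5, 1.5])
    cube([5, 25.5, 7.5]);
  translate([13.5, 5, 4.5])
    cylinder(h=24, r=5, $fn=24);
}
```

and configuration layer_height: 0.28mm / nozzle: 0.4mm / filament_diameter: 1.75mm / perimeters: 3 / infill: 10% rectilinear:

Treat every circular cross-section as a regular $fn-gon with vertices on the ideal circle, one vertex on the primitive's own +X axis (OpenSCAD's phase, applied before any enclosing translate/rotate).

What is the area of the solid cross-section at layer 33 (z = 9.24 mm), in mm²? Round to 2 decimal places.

At z = 9.24 mm: the cylinder is not intersected at this z (z outside [0, 5.5]); the cylinder at (1, 5.5): section is a regular 24-gon, circumradius r=6.5 (area = (24/2)·6.500²·sin(360°/24) = 131.22 mm²); the cube at (4, 6.5) does not reach this height (z outside [1.5, 9]); the r=5 cylinder at (13.5, 5) gives a regular 24-gon of circumradius 5 (constant along its height) (area = (24/2)·5.000²·sin(360°/24) = 77.65 mm²); Taking the union: the 2 present regions are separate (no shared area or edge), so areas and boundary lengths simply add and each stays a separate island — area = 208.87 mm². Overall, the cross-section has 2 separate islands. Net area = 208.87 mm².

208.87 mm²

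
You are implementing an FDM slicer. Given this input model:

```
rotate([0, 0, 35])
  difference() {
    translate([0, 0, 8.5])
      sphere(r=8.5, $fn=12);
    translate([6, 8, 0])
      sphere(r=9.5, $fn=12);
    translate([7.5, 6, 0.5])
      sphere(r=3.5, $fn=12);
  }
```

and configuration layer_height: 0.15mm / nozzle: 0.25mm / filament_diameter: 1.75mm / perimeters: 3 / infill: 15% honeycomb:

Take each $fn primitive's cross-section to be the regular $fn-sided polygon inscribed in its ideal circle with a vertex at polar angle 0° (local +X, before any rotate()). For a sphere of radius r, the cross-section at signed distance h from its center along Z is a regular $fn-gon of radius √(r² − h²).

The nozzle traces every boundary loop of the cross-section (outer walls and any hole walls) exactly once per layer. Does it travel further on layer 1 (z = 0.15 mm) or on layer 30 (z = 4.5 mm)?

Layer 1 (z = 0.15): the sphere: section is a regular 12-gon, circumradius = √(r²−h²) = √(8.5²−8.35²) = 1.590 (perimeter = 2·12·1.590·sin(180°/12) = 9.88 mm); the sphere at (6, 8): section is a regular 12-gon, circumradius = √(r²−h²) = √(9.5²−0.15²) = 9.499 (perimeter = 2·12·9.499·sin(180°/12) = 59.00 mm); the sphere at (7.5, 6): section is a regular 12-gon, circumradius = √(r²−h²) = √(3.5²−0.35²) = 3.482 (perimeter = 2·12·3.482·sin(180°/12) = 21.63 mm); Taking the first minus the rest: starting from the r=8.5 sphere, the r=9.5 sphere at (6, 8) partially overlaps it — only the 1.60 mm² overlap (of its 270.68 mm²) is removed, clipping the outline; the r=3.5 sphere at (7.5, 6) misses the remaining region (no effect) — boundary = 9.31 mm; (whole slice rotated 35° about Z — lengths, areas and connectivity unchanged). So its perimeter = 9.31 mm. Layer 30 (z = 4.5): the r=8.5 sphere contributes a regular 12-gon of circumradius √(8.5²−4²) = 7.500 (perimeter = 2·12·7.500·sin(180°/12) = 46.59 mm); the sphere at (6, 8): section is a regular 12-gon, circumradius = √(r²−h²) = √(9.5²−4.5²) = 8.367 (perimeter = 2·12·8.367·sin(180°/12) = 51.97 mm); the sphere at (7.5, 6) is not intersected at this z (|z−center|=4.000 > r=3.5); Subtracting the remaining from the first: starting from the r=8.5 sphere, the r=9.5 sphere at (6, 8) partially overlaps it — only the 45.16 mm² overlap (of its 210.00 mm²) is removed, clipping the outline — boundary = 46.26 mm; (whole slice rotated 35° about Z — lengths, areas and connectivity unchanged). So its perimeter = 46.26 mm. Layer 30 is larger (46.26 vs 9.31 mm).

layer 30 (z = 4.5 mm)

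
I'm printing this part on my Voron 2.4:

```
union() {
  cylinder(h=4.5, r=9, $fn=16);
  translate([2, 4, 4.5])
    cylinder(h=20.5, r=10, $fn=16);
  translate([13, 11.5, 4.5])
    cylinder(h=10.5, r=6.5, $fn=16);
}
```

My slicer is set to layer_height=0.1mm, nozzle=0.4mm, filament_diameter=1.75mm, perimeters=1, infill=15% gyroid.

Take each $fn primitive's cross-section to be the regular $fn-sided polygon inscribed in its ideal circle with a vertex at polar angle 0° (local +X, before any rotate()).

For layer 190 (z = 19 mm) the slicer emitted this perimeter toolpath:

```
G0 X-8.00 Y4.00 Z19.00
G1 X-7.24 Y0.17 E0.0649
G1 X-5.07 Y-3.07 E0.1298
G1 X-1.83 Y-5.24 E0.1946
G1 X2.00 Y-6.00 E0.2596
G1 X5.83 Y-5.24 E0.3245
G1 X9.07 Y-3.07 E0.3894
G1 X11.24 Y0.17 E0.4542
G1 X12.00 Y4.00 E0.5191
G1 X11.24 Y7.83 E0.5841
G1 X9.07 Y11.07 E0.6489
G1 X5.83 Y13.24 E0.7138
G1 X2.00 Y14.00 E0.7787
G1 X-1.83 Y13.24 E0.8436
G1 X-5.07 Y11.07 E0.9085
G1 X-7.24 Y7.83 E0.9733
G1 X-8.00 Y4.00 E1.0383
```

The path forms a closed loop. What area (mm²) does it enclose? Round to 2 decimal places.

306.19 mm²

Apply the shoelace formula to the sequence of (X, Y) vertices; enclosed area = 306.19 mm².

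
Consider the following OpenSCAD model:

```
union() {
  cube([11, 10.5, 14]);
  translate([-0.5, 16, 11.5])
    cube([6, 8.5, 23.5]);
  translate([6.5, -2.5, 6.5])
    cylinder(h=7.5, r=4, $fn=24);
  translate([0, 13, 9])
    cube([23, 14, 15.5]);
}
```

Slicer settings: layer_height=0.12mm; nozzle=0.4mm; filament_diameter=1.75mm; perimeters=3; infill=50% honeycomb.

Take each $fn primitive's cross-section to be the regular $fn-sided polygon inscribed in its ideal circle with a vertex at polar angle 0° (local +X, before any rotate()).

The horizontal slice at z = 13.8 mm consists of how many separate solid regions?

At z = 13.8 mm: the cube is present — its section is the full 11×10.5 rectangle; the cube at (-0.5, 16) (footprint 6×8.5) is included at this height; the r=4 cylinder at (6.5, -2.5) gives a regular 24-gon of circumradius 4 (constant along its height); the cube at (0, 13) (footprint 23×14) is included at this height; Merging all regions: the regions partially overlap (shared area 53.11 mm²), so overlapping operands fuse into one piece — 2 connected regions. The result has 2 disconnected regions.

2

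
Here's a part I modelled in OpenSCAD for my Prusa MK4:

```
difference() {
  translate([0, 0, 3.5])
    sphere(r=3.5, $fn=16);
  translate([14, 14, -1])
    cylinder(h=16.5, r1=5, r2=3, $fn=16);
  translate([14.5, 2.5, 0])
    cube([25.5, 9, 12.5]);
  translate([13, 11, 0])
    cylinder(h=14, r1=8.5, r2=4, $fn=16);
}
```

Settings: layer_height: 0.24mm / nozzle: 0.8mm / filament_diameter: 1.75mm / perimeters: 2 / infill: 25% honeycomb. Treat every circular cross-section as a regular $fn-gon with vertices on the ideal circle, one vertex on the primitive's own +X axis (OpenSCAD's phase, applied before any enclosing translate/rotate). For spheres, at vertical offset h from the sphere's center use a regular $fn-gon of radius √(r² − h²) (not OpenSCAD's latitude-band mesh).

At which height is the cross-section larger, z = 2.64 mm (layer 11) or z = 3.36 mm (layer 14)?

Layer 11 (z = 2.64): the r=3.5 sphere slices to a regular 16-gon of circumradius 3.393 (√(r²−h²) with h=0.86 from center) (area = (16/2)·3.393²·sin(360°/16) = 35.24 mm²); the cone at (14, 14) (r1=5→r2=3) has section circumradius 4.559 here — a regular 16-gon (area = (16/2)·4.559²·sin(360°/16) = 63.63 mm²); the cube at (14.5, 2.5) is present — its section is the full 25.5×9 rectangle (area 229.50 mm²); the cone at (13, 11) contributes a regular 16-gon of circumradius 7.651 (interpolated between r1=8.5 and r2=4 at t=0.189) (area = (16/2)·7.651²·sin(360°/16) = 179.23 mm²); After the difference (first − rest): starting from the r=3.5 sphere (35.24 mm²), the cone at (14, 14) misses the remaining region (no effect); the 25.5×9 cube at (14.5, 2.5) misses the remaining region (no effect); the cone at (13, 11) misses the remaining region (no effect) — area = 35.24 mm². So its area = 35.24 mm². Layer 14 (z = 3.36): the r=3.5 sphere slices to a regular 16-gon of circumradius 3.497 (√(r²−h²) with h=0.14 from center) (area = (16/2)·3.497²·sin(360°/16) = 37.44 mm²); the cone at (14, 14) (r1=5→r2=3) has section circumradius 4.472 here — a regular 16-gon (area = (16/2)·4.472²·sin(360°/16) = 61.21 mm²); the cube at (14.5, 2.5) (footprint 25.5×9) is included at this height (area 229.50 mm²); the cone at (13, 11) (r1=8.5→r2=4) has section circumradius 7.420 here — a regular 16-gon (area = (16/2)·7.420²·sin(360°/16) = 168.55 mm²); Subtracting the remaining from the first: starting from the r=3.5 sphere (37.44 mm²), the cone at (14, 14) misses the remaining region (no effect); the 25.5×9 cube at (14.5, 2.5) misses the remaining region (no effect); the cone at (13, 11) misses the remaining region (no effect) — area = 37.44 mm². So its area = 37.44 mm². Layer 14 is larger (37.44 vs 35.24 mm²).

layer 14 (z = 3.36 mm)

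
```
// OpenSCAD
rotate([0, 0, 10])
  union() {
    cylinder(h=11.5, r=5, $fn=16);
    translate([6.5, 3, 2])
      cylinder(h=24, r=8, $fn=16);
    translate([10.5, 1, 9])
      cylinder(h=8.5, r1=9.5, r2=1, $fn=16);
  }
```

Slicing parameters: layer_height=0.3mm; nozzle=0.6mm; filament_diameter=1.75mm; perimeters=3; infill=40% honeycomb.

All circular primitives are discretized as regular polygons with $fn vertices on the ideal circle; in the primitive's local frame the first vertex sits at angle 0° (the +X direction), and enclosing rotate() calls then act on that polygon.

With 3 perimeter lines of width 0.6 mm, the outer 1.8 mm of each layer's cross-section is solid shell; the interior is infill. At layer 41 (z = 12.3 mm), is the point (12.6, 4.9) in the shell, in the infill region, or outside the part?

infill

At z = 12.3 mm: the cylinder is absent (z outside [0, 11.5]); the r=8 cylinder at (6.5, 3) gives a regular 16-gon of circumradius 8 (constant along its height); the cone at (10.5, 1) (r1=9.5→r2=1) has section circumradius 6.200 here — a regular 16-gon; Merging all regions: the regions partially overlap (shared area 89.96 mm²), so overlapping operands fuse into one piece — 1 connected region; (whole slice rotated 10° about Z — lengths, areas and connectivity unchanged). Overall, the cross-section is a single solid region. Undo the 10° rotation: the query point maps to (13.259, 2.638) in the un-rotated model frame. The nearest boundary edge runs (14.88, 5.38)→(16.23, 3.37); distance from the point to it = 2.88 mm. The point is inside the cross-section and 2.88 mm from the nearest boundary — more than the 1.8 mm shell width (3 × 0.6), so it's in the infill interior.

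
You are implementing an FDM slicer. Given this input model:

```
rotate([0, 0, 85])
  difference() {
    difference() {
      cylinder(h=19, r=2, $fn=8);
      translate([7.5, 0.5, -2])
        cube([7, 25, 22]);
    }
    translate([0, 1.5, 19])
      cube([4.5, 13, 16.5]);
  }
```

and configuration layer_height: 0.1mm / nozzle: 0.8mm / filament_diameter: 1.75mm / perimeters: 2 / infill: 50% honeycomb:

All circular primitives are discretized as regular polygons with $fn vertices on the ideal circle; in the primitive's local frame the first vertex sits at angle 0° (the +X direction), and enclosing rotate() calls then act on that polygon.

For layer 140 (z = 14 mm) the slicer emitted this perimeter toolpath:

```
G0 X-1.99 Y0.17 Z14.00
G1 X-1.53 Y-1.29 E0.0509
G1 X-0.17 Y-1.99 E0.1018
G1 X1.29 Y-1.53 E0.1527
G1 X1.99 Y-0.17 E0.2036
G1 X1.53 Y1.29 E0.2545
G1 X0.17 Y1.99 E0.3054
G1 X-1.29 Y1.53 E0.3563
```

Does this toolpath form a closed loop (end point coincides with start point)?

no

Start point (G0): (-1.99, 0.17). End point (last G1): the path does not return to the start — open.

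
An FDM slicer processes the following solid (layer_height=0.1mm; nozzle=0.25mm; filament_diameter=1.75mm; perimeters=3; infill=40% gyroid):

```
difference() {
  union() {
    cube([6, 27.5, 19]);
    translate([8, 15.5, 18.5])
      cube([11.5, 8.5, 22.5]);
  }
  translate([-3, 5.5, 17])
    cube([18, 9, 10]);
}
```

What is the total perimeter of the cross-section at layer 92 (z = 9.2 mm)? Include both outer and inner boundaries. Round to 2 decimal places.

67.00 mm

At z = 9.2 mm: the 6×27.5 cube contributes its full rectangle (perimeter 67.00 mm); the cube at (8, 15.5) is not intersected at this z (z outside [18.5, 41]); Taking the union: only the 6×27.5 cube is present, so the union is just that shape — boundary = 67.00 mm; the cube at (-3, 5.5) does not reach this height (z outside [17, 27]); After the difference (first − rest): none of the subtracted shapes is present at this height, so that combined region is unchanged — boundary = 67.00 mm. Overall, the cross-section is a single solid region. Total boundary length (outer) = 67.00 mm.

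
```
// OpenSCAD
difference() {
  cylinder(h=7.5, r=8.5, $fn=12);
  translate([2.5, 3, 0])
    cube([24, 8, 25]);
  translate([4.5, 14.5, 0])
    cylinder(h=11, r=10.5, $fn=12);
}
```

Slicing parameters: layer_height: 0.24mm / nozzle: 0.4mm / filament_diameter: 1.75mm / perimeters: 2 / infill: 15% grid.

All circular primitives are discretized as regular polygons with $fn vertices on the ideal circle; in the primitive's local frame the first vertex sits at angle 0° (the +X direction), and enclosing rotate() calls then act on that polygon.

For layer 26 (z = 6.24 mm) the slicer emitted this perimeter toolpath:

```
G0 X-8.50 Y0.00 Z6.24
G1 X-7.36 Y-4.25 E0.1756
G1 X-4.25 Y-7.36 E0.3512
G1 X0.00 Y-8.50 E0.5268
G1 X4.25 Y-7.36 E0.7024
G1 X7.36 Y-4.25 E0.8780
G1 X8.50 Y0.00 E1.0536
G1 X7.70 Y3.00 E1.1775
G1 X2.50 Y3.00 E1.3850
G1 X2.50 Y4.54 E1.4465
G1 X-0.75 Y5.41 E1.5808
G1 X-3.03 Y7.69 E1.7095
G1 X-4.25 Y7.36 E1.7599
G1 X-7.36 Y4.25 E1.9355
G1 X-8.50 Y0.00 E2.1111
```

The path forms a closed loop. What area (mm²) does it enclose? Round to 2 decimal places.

Apply the shoelace formula to the sequence of (X, Y) vertices; enclosed area = 185.92 mm².

185.92 mm²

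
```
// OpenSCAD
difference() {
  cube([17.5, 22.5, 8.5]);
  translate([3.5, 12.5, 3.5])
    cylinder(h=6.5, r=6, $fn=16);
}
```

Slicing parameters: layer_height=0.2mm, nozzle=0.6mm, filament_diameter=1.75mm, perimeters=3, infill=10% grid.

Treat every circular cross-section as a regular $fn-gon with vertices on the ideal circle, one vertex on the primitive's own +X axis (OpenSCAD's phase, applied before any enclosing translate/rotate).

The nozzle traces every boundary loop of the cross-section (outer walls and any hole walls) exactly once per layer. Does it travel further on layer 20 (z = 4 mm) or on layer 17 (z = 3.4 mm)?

layer 20 (z = 4 mm)

Layer 20 (z = 4): the cube (footprint 17.5×22.5) is included at this height (perimeter 80.00 mm); the cylinder at (3.5, 12.5): section is a regular 16-gon, circumradius r=6 (perimeter = 2·16·6.000·sin(180°/16) = 37.46 mm); After the difference (first − rest): starting from the 17.5×22.5 cube, the r=6 cylinder at (3.5, 12.5) partially overlaps it — only the 93.99 mm² overlap (of its 110.21 mm²) is removed, clipping the outline — boundary = 96.83 mm. So its perimeter = 96.83 mm. Layer 17 (z = 3.4): the 17.5×22.5 cube contributes its full rectangle (perimeter 80.00 mm); the cylinder at (3.5, 12.5) is absent (z outside [3.5, 10]); Subtracting the remaining from the first: none of the subtracted shapes is present at this height, so the 17.5×22.5 cube is unchanged — boundary = 80.00 mm. So its perimeter = 80.00 mm. Layer 20 is larger (96.83 vs 80.00 mm).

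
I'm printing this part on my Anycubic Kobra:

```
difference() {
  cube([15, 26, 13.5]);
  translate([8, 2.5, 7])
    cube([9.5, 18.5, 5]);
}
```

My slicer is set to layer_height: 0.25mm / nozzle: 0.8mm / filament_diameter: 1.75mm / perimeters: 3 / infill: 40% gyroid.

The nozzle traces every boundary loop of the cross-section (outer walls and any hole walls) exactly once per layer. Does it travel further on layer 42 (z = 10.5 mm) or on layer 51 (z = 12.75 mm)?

Layer 42 (z = 10.5): the cube is present — its section is the full 15×26 rectangle (perimeter 82.00 mm); the cube at (8, 2.5) is present — its section is the full 9.5×18.5 rectangle (perimeter 56.00 mm); Subtracting the remaining from the first: starting from the 15×26 cube, the 9.5×18.5 cube at (8, 2.5) partially overlaps it — only the 129.50 mm² overlap (of its 175.75 mm²) is removed, clipping the outline — boundary = 96.00 mm. So its perimeter = 96.00 mm. Layer 51 (z = 12.75): the cube is present — its section is the full 15×26 rectangle (perimeter 82.00 mm); the cube at (8, 2.5) does not reach this height (z outside [7, 12]); Subtracting the remaining from the first: none of the subtracted shapes is present at this height, so the 15×26 cube is unchanged — boundary = 82.00 mm. So its perimeter = 82.00 mm. Layer 42 is larger (96.00 vs 82.00 mm).

layer 42 (z = 10.5 mm)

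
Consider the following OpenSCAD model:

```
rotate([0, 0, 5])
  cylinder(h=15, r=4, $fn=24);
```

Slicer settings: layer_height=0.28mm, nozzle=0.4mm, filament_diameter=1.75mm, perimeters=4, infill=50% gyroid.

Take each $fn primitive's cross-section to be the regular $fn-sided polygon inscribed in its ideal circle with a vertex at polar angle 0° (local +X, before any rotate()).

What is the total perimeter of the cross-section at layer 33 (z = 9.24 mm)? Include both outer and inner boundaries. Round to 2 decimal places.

25.06 mm

At z = 9.24 mm: the r=4 cylinder gives a regular 24-gon of circumradius 4 (constant along its height) (perimeter = 2·24·4.000·sin(180°/24) = 25.06 mm); (rotated 5° about Z; rotation is an isometry so areas/perimeters/island counts are preserved). Overall, the cross-section is a single solid region. Total boundary length (outer) = 25.06 mm.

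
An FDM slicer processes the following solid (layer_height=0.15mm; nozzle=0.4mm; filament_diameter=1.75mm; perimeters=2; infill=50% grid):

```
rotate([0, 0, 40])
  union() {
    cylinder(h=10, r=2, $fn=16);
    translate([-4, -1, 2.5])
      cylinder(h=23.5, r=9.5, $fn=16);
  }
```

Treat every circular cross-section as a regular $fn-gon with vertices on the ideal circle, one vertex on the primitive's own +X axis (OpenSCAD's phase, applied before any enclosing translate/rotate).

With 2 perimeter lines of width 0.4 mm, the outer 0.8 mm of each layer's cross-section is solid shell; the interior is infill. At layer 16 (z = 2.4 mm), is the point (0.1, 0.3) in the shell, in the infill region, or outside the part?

infill

At z = 2.4 mm: the cylinder: section is a regular 16-gon, circumradius r=2; the cylinder at (-4, -1) does not reach this height (z outside [2.5, 26]); Merging all regions: only the r=2 cylinder is present, so the union is just that shape — 1 connected region; (rotated 40° about Z; rotation is an isometry so areas/perimeters/island counts are preserved). Overall, the cross-section is a single solid region. Undo the 40° rotation: the query point maps to (0.269, 0.166) in the un-rotated model frame. The nearest boundary edge runs (1.85, 0.77)→(1.41, 1.41); distance from the point to it = 1.65 mm. The point is inside the cross-section and 1.65 mm from the nearest boundary — more than the 0.8 mm shell width (2 × 0.4), so it's in the infill interior.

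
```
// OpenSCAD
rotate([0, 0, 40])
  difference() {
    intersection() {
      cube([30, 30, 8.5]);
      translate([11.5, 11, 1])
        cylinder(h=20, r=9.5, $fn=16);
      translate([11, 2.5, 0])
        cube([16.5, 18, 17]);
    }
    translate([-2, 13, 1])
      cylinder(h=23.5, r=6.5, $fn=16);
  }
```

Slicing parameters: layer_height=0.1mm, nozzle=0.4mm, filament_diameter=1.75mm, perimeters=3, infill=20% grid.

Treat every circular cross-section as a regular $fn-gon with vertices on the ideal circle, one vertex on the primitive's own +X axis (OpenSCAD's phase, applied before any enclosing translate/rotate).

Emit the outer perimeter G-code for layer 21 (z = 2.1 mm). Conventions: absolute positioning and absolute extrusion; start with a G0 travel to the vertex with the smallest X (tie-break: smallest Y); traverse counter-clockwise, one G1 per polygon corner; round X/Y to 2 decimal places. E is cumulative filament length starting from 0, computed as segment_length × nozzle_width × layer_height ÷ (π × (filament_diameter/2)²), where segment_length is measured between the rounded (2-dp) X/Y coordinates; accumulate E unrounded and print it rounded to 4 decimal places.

At z = 2.1 mm: the cube (footprint 30×30) is included at this height; the cylinder at (11.5, 11): section is a regular 16-gon, circumradius r=9.5; the cube at (11, 2.5) (footprint 16.5×18) is included at this height; Taking the intersection: the r=9.5 cylinder at (11.5, 11) lies inside the 30×30 cube, so the common part is the r=9.5 cylinder at (11.5, 11) itself; the 16.5×18 cube at (11, 2.5) partially overlaps the running intersection; clipping to the common part keeps 144.75 mm² — 1 connected region; the r=6.5 cylinder at (-2, 13) contributes a regular 16-gon of circumradius 6.5; Subtracting the remaining from the first: starting from the result so far, the r=6.5 cylinder at (-2, 13) misses the remaining region (no effect) — 1 connected region; (rotated 40° about Z; rotation is an isometry so areas/perimeters/island counts are preserved). The outline is a single polygon with 10 vertices. Extrusion per mm of travel: 0.4 × 0.1 / (π × 0.875²) = 0.016630. Accumulating E over each segment gives final E = 0.8051.

G0 X-4.69 Y22.70 Z2.10
G1 X6.82 Y8.99 E0.2977
G1 X10.30 Y11.91 E0.3732
G1 X11.20 Y14.99 E0.4266
G1 X10.80 Y18.68 E0.4883
G1 X9.02 Y21.93 E0.5500
G1 X6.13 Y24.25 E0.6116
G1 X2.57 Y25.28 E0.6732
G1 X-1.12 Y24.88 E0.7349
G1 X-4.37 Y23.10 E0.7966
G1 X-4.69 Y22.70 E0.8051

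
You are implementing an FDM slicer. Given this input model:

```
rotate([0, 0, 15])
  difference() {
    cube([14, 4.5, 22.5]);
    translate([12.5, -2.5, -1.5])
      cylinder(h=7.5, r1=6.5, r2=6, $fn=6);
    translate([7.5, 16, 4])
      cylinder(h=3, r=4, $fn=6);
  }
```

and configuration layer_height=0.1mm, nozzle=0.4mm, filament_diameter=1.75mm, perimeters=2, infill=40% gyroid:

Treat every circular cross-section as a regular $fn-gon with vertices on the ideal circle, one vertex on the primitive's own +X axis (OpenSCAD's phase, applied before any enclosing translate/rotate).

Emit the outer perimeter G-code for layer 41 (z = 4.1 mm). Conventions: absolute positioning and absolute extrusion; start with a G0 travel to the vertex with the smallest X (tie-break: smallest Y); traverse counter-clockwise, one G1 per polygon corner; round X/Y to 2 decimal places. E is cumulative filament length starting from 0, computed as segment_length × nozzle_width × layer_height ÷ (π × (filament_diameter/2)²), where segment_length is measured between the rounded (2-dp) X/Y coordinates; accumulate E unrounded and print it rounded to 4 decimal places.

At z = 4.1 mm: the cube (footprint 14×4.5) is included at this height; the cone at (12.5, -2.5): at t=0.747 of its height the radius interpolates to r₁+(r₂−r₁)t = 6.127, giving a regular 6-gon of that circumradius; the r=4 cylinder at (7.5, 16) contributes a regular 6-gon of circumradius 4; After the difference (first − rest): starting from the 14×4.5 cube, the cone at (12.5, -2.5) partially overlaps it — only the 15.08 mm² overlap (of its 97.52 mm²) is removed, clipping the outline; the r=4 cylinder at (7.5, 16) misses the remaining region (no effect) — 1 connected region; (whole slice rotated 15° about Z — lengths, areas and connectivity unchanged). The outline is a single polygon with 6 vertices. Extrusion per mm of travel: 0.4 × 0.1 / (π × 0.875²) = 0.016630. Accumulating E over each segment gives final E = 0.5957.

G0 X-1.16 Y4.35 Z4.10
G1 X0.00 Y0.00 E0.0749
G1 X7.55 Y2.02 E0.2048
G1 X8.39 Y5.15 E0.2587
G1 X12.80 Y6.33 E0.3347
G1 X12.36 Y7.97 E0.3629
G1 X-1.16 Y4.35 E0.5957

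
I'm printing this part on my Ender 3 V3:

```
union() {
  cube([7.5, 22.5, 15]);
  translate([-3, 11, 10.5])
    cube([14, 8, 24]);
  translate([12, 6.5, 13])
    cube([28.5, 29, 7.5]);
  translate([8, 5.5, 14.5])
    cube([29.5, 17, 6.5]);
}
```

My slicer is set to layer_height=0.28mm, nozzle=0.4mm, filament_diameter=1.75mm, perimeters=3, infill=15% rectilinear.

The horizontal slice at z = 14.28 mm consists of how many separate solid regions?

At z = 14.28 mm: the 7.5×22.5 cube contributes its full rectangle; the cube at (-3, 11) (footprint 14×8) is included at this height; the 28.5×29 cube at (12, 6.5) contributes its full rectangle; the cube at (8, 5.5) does not reach this height (z outside [14.5, 21]); Taking the union: the regions partially overlap (shared area 60.00 mm²), so overlapping operands fuse into one piece — 2 connected regions. The result has 2 disconnected regions.

2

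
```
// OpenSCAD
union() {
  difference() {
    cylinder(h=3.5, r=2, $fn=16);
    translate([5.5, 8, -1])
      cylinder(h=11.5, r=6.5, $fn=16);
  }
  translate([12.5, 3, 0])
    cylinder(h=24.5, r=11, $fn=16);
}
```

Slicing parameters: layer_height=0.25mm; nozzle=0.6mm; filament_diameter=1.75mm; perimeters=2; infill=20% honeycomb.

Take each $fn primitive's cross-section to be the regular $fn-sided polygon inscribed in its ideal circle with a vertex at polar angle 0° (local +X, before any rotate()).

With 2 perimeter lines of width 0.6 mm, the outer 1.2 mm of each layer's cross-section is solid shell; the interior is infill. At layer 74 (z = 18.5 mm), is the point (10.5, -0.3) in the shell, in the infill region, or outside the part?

infill

At z = 18.5 mm: the cylinder is absent (z outside [0, 3.5]); the cylinder at (5.5, 8) is absent (z outside [-1, 10.5]); Subtracting the remaining from the first: the first operand is absent here, so nothing remains; the cylinder at (12.5, 3): section is a regular 16-gon, circumradius r=11; Merging all regions: only the r=11 cylinder at (12.5, 3) is present, so the union is just that shape — 1 connected region. Overall, the cross-section is a single solid region. The nearest boundary edge runs (4.72, -4.78)→(8.29, -7.16); distance from the point to it = 6.93 mm. The point is inside the cross-section and 6.93 mm from the nearest boundary — more than the 1.2 mm shell width (2 × 0.6), so it's in the infill interior.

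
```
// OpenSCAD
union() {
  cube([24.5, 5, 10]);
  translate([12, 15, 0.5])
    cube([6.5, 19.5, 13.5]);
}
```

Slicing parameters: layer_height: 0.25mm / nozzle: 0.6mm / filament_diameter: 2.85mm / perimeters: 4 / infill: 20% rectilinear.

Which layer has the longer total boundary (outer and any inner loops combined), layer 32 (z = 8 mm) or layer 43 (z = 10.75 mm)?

Layer 32 (z = 8): the cube (footprint 24.5×5) is included at this height (perimeter 59.00 mm); the cube at (12, 15) (footprint 6.5×19.5) is included at this height (perimeter 52.00 mm); Merging all regions: the 2 present regions are separate (no shared area or edge), so areas and boundary lengths simply add and each stays a separate island — boundary = 111.00 mm. So its perimeter = 111.00 mm. Layer 43 (z = 10.75): the cube is absent (z outside [0, 10]); the cube at (12, 15) is present — its section is the full 6.5×19.5 rectangle (perimeter 52.00 mm); Taking the union: only the 6.5×19.5 cube at (12, 15) is present, so the union is just that shape — boundary = 52.00 mm. So its perimeter = 52.00 mm. Layer 32 is larger (111.00 vs 52.00 mm).

layer 32 (z = 8 mm)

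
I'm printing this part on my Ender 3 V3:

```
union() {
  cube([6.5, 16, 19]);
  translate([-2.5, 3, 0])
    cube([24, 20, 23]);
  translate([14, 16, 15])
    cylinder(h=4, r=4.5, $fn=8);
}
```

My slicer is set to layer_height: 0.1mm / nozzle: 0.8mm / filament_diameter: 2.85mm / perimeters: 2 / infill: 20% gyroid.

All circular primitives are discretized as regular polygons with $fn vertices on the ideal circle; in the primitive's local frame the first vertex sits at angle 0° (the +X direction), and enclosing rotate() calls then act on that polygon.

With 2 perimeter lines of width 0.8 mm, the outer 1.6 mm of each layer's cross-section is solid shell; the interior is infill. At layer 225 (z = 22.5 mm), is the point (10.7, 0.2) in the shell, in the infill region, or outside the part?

At z = 22.5 mm: the cube does not reach this height (z outside [0, 19]); the cube at (-2.5, 3) (footprint 24×20) is included at this height; the cylinder at (14, 16) does not reach this height (z outside [15, 19]); Taking the union: only the 24×20 cube at (-2.5, 3) is present, so the union is just that shape — 1 connected region. Overall, the cross-section is a single solid region. The nearest boundary edge runs (-2.50, 3.00)→(21.50, 3.00); distance from the point to it = 2.80 mm. The point is not inside any of the regions above, so it lies outside the cross-section (2.80 mm from the nearest boundary).

outside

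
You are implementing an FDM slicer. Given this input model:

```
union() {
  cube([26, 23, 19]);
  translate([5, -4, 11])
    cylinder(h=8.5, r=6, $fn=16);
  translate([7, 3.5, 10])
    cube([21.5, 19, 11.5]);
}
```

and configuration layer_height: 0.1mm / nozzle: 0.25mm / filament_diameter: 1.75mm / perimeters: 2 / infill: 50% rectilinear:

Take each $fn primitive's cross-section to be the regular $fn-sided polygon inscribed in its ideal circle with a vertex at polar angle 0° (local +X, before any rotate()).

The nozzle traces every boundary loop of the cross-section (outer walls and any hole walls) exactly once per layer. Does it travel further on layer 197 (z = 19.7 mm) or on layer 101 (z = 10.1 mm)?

Layer 197 (z = 19.7): the cube is not intersected at this z (z outside [0, 19]); the cylinder at (5, -4) is absent (z outside [11, 19.5]); the cube at (7, 3.5) (footprint 21.5×19) is included at this height (perimeter 81.00 mm); Merging all regions: only the 21.5×19 cube at (7, 3.5) is present, so the union is just that shape — boundary = 81.00 mm. So its perimeter = 81.00 mm. Layer 101 (z = 10.1): the cube is present — its section is the full 26×23 rectangle (perimeter 98.00 mm); the cylinder at (5, -4) does not reach this height (z outside [11, 19.5]); the 21.5×19 cube at (7, 3.5) contributes its full rectangle (perimeter 81.00 mm); Combining (union): the regions partially overlap (shared area 361.00 mm²), so the edge portions inside another operand are dropped and the merged outline is re-measured after clipping — boundary = 103.00 mm. So its perimeter = 103.00 mm. Layer 101 is larger (103.00 vs 81.00 mm).

layer 101 (z = 10.1 mm)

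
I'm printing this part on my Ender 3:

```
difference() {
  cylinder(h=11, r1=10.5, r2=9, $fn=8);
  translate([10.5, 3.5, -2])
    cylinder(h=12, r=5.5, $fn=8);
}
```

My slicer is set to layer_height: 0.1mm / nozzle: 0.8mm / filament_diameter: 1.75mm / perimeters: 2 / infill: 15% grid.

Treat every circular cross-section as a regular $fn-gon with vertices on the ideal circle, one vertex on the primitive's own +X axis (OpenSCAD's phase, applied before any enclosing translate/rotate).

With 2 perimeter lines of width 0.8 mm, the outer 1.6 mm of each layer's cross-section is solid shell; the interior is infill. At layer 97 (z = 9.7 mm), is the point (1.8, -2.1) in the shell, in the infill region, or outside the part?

At z = 9.7 mm: the cone (r1=10.5→r2=9) has section circumradius 9.177 here — a regular 8-gon; the r=5.5 cylinder at (10.5, 3.5) contributes a regular 8-gon of circumradius 5.5; Taking the first minus the rest: starting from the cone, the r=5.5 cylinder at (10.5, 3.5) partially overlaps it — only the 16.03 mm² overlap (of its 85.56 mm²) is removed, clipping the outline — 1 connected region. Overall, the cross-section is a single solid region. The nearest boundary edge runs (5.00, 3.50)→(6.61, -0.39); distance from the point to it = 5.10 mm. The point is inside the cross-section and 5.10 mm from the nearest boundary — more than the 1.6 mm shell width (2 × 0.8), so it's in the infill interior.

infill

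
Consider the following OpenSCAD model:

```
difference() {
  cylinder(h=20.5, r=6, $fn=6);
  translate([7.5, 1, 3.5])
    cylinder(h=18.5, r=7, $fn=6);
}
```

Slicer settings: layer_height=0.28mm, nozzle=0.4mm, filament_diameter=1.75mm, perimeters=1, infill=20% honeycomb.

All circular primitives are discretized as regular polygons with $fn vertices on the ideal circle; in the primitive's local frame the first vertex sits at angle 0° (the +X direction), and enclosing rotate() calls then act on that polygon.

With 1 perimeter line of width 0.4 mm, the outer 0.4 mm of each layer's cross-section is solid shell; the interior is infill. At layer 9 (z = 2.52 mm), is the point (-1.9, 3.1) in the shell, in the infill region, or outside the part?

At z = 2.52 mm: the r=6 cylinder contributes a regular 6-gon of circumradius 6; the cylinder at (7.5, 1) is not intersected at this z (z outside [3.5, 22]); Subtracting the remaining from the first: none of the subtracted shapes is present at this height, so the r=6 cylinder is unchanged — 1 connected region. Overall, the cross-section is a single solid region. The nearest boundary edge runs (-3.00, 5.20)→(-6.00, 0.00); distance from the point to it = 2.00 mm. The point is inside the cross-section and 2.00 mm from the nearest boundary — more than the 0.4 mm shell width (1 × 0.4), so it's in the infill interior.

infill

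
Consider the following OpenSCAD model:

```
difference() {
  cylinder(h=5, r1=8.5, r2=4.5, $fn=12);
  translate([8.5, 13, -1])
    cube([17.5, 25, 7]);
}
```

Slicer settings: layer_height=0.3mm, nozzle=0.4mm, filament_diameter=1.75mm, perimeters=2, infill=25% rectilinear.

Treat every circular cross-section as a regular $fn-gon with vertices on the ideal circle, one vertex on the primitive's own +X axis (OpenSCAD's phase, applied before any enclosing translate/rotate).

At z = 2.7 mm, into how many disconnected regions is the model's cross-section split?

1

At z = 2.7 mm: the cone (r1=8.5→r2=4.5) has section circumradius 6.340 here — a regular 12-gon; the cube at (8.5, 13) is present — its section is the full 17.5×25 rectangle; After the difference (first − rest): starting from the cone, the 17.5×25 cube at (8.5, 13) misses the remaining region (no effect) — 1 connected region. The result has 1 disconnected region.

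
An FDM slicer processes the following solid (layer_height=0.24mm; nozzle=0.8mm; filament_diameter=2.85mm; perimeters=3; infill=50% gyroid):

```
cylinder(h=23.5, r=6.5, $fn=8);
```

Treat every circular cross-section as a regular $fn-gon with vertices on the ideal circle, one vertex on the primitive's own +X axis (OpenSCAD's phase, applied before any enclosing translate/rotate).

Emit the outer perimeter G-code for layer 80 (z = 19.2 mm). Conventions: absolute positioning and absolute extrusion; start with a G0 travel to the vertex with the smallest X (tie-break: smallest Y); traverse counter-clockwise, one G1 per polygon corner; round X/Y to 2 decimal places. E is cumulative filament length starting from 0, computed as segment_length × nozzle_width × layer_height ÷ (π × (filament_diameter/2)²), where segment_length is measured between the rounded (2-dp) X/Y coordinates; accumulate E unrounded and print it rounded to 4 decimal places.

G0 X-6.50 Y0.00 Z19.20
G1 X-4.60 Y-4.60 E0.1498
G1 X0.00 Y-6.50 E0.2996
G1 X4.60 Y-4.60 E0.4494
G1 X6.50 Y0.00 E0.5992
G1 X4.60 Y4.60 E0.7490
G1 X0.00 Y6.50 E0.8987
G1 X-4.60 Y4.60 E1.0485
G1 X-6.50 Y0.00 E1.1983

At z = 19.2 mm: the r=6.5 cylinder gives a regular 8-gon of circumradius 6.5 (constant along its height). The outline is a single polygon with 8 vertices. Extrusion per mm of travel: 0.8 × 0.24 / (π × 1.425²) = 0.030097. Accumulating E over each segment gives final E = 1.1983.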